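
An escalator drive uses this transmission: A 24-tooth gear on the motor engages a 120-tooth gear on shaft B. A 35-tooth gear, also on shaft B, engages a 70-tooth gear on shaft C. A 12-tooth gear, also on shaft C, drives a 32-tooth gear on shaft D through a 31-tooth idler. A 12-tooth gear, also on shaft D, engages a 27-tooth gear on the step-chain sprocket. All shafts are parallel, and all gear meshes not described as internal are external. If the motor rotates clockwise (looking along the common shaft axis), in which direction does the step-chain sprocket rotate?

anticlockwise

the motor → shaft B: external mesh, 1 reversal → CCW.
shaft B → shaft C: external mesh, 1 reversal → CW.
shaft C → shaft D: driver → idler → driven is 2 external meshes, 2 reversals → CW.
shaft D → the step-chain sprocket: external mesh, 1 reversal → CCW.
5 reversals in total — an odd number — so the step-chain sprocket turns opposite to the motor.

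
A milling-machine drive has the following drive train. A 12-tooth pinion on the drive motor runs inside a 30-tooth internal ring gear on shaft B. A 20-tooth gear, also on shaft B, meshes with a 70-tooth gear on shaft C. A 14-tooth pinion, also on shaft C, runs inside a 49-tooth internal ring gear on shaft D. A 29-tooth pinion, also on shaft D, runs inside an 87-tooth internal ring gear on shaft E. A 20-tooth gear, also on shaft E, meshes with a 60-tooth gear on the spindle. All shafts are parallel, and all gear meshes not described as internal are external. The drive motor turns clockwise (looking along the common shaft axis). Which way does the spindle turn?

the drive motor → shaft B: internal mesh, same direction → CW.
shaft B → shaft C: external mesh, 1 reversal → CCW.
shaft C → shaft D: internal mesh, same direction → CCW.
shaft D → shaft E: internal mesh, same direction → CCW.
shaft E → the spindle: external mesh, 1 reversal → CW.
2 reversals in total — an even number — so the spindle turns the same way as the drive motor.

clockwise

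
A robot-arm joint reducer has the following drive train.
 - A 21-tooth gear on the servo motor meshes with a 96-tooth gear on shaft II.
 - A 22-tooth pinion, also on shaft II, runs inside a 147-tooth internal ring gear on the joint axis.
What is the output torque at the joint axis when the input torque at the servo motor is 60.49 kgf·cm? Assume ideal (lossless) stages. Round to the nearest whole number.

1848 kgf·cm

Gear mesh: ratio = 96/21 = 4.5714; torque at shaft II = 60.49 × 4.5714 = 276.53 kgf·cm.
Internal gear: ratio = 147/22 = 6.6818; torque at the joint axis = 276.53 × 6.6818 = 1847.7 kgf·cm.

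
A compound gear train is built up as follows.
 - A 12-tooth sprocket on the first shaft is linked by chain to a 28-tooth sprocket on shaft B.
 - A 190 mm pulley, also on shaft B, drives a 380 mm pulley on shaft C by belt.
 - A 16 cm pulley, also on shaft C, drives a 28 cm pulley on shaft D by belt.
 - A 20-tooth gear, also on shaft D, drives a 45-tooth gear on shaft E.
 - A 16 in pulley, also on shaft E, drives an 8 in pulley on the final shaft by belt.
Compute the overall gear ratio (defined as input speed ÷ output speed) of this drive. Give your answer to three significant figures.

Each stage contributes driven/driver: chain 28/12 = 2.3333, belt 380/190 = 2, belt 28/16 = 1.75, gear mesh 45/20 = 2.25, belt 8/16 = 0.5.
Overall: 2.3333 × 2 × 1.75 × 2.25 × 0.5 = 9.1875.

9.19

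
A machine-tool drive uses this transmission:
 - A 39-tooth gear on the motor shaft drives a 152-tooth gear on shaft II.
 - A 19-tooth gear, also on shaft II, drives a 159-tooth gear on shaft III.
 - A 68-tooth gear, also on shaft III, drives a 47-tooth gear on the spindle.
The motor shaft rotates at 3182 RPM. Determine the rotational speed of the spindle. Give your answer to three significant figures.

141 RPM

gear mesh 152/39 = 3.8974 → 3182/3.8974 = 816.43 RPM
gear mesh 159/19 = 8.3684 → 816.43/8.3684 = 97.561 RPM
gear mesh 47/68 = 0.69118 → 97.561/0.69118 = 141.15 RPM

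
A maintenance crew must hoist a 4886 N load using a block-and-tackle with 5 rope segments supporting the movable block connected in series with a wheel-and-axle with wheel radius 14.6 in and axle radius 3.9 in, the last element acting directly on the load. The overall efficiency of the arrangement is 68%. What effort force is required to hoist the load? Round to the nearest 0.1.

Block-and-tackle MA = number of supporting rope parts = 5.
Wheel-and-axle MA = R/r = 14.6/3.9 = 3.7436.
Combined ideal MA = 5 × 3.7436 = 18.718.
Actual MA = 18.718 × 0.68 = 12.728.
Effort = load / actual MA = 4886 / 12.728 = 383.87 N.

383.9 N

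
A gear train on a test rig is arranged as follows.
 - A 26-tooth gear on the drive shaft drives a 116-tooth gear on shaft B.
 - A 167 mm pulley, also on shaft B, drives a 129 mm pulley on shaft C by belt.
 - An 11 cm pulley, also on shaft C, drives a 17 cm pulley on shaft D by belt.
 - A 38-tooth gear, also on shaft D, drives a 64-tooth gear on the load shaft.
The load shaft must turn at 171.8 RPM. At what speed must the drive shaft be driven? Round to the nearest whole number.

1541 RPM

Overall ratio R = 4.4615 × 0.77246 × 1.5455 × 1.6842 = 8.9704.
Required input speed = output speed × R = 171.8 × 8.9704 = 1541.1 RPM.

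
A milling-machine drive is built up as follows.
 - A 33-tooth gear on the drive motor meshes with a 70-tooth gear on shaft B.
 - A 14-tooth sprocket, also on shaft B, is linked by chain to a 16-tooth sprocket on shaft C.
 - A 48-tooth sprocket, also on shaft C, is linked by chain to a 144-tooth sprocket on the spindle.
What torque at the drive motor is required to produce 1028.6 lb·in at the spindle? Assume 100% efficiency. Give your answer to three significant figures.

Overall ratio R = 2.1212 × 1.1429 × 3 = 7.2727.
Input torque = output torque / R = 1028.6 / 7.2727 = 141.43 lb·in.

141 lb·in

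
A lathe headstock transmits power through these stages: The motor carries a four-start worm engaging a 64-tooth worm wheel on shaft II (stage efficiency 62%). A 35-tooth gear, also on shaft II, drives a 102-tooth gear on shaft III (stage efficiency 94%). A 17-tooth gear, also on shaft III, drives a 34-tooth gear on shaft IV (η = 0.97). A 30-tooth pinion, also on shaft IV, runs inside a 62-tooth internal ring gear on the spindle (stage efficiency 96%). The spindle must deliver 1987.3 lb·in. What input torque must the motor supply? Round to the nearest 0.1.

Overall ratio R = 16 × 2.9143 × 2 × 2.0667 = 192.73; overall efficiency η = 0.62 × 0.94 × 0.97 × 0.96 = 0.5427.
Input torque = output torque / (R × η) = 1987.3 / (192.73 × 0.5427) = 19 lb·in.

19.0 lb·in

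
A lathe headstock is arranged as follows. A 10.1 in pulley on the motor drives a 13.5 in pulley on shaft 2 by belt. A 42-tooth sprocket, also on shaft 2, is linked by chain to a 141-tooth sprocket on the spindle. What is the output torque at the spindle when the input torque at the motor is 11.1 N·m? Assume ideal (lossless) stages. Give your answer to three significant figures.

49.8 N·m

belt 13.5/10.1 = 1.3366 → τ = 11.1·1.3366 = 14.837 N·m
chain 141/42 = 3.3571 → τ = 14.837·3.3571 = 49.809 N·m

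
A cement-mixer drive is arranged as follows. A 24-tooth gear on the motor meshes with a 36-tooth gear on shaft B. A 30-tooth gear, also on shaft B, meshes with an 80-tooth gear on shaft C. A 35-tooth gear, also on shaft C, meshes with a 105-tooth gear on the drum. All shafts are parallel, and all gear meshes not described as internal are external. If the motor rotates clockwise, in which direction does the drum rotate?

the motor → shaft B: external mesh, 1 reversal → CCW.
shaft B → shaft C: external mesh, 1 reversal → CW.
shaft C → the drum: external mesh, 1 reversal → CCW.
3 reversals in total — an odd number — so the drum turns opposite to the motor.

counterclockwise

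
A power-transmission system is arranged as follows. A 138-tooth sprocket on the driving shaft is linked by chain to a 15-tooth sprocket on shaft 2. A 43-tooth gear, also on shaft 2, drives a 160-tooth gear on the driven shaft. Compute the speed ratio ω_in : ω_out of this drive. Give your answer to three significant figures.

Each stage contributes driven/driver: chain 15/138 = 0.1087, gear mesh 160/43 = 3.7209.
Overall: 0.1087 × 3.7209 = 0.40445.

0.404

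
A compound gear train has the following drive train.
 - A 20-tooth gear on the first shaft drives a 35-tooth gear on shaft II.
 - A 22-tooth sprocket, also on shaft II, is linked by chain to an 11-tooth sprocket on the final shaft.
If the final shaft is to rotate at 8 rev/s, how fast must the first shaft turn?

7 rev/s

Overall ratio R = 1.75 × 0.5 = 0.875.
Required input speed = output speed × R = 8 × 0.875 = 7 rev/s.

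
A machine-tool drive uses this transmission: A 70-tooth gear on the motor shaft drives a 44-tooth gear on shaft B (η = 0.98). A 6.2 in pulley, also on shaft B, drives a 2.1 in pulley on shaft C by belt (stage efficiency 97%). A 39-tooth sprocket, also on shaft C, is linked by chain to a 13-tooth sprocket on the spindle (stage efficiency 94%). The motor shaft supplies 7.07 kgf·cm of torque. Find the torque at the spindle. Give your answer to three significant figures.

gear mesh 44/70 = 0.62857 → τ = 7.07·0.62857·0.98 = 4.3551 kgf·cm
belt 2.1/6.2 = 0.33871 → τ = 4.3551·0.33871·0.97 = 1.4309 kgf·cm
chain 13/39 = 0.33333 → τ = 1.4309·0.33333·0.94 = 0.44834 kgf·cm

0.448 kgf·cm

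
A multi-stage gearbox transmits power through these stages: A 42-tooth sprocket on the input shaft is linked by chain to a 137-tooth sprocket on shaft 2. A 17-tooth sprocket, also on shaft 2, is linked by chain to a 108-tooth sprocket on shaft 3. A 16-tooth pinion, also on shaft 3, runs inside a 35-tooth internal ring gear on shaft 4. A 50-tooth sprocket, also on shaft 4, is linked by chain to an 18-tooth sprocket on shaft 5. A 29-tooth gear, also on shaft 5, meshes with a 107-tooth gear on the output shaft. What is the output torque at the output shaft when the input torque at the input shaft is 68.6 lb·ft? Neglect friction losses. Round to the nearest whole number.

Chain: ratio = 137/42 = 3.2619; torque at shaft 2 = 68.6 × 3.2619 = 223.77 lb·ft.
Chain: ratio = 108/17 = 6.3529; torque at shaft 3 = 223.77 × 6.3529 = 1421.6 lb·ft.
Internal gear: ratio = 35/16 = 2.1875; torque at shaft 4 = 1421.6 × 2.1875 = 3109.7 lb·ft.
Chain: ratio = 18/50 = 0.36; torque at shaft 5 = 3109.7 × 0.36 = 1119.5 lb·ft.
Gear mesh: ratio = 107/29 = 3.6897; torque at the output shaft = 1119.5 × 3.6897 = 4130.5 lb·ft.

4131 lb·ft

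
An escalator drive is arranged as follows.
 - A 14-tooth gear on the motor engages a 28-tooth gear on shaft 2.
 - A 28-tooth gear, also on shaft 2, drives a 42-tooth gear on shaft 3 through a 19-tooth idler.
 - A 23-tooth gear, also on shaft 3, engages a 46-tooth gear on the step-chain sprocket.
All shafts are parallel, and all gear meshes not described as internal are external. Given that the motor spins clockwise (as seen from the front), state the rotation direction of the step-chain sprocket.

clockwise

the motor → shaft 2: external mesh, 1 reversal → CCW.
shaft 2 → shaft 3: driver → idler → driven is 2 external meshes, 2 reversals → CCW.
shaft 3 → the step-chain sprocket: external mesh, 1 reversal → CW.
4 reversals in total — an even number — so the step-chain sprocket turns the same way as the motor.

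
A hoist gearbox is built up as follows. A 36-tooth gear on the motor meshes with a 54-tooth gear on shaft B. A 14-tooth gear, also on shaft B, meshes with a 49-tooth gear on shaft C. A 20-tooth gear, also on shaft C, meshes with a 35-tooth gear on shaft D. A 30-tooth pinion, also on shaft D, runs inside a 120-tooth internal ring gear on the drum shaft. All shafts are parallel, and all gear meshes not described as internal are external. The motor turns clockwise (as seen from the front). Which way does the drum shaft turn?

the motor → shaft B: external mesh, 1 reversal → CCW.
shaft B → shaft C: external mesh, 1 reversal → CW.
shaft C → shaft D: external mesh, 1 reversal → CCW.
shaft D → the drum shaft: internal mesh, same direction → CCW.
3 reversals in total — an odd number — so the drum shaft turns opposite to the motor.

anticlockwise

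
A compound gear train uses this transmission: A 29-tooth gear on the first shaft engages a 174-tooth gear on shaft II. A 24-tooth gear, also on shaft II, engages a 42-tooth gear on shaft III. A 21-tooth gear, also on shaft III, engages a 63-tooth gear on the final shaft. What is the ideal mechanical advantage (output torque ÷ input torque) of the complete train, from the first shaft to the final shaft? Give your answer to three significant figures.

Each stage contributes driven/driver: gear mesh 174/29 = 6, gear mesh 42/24 = 1.75, gear mesh 63/21 = 3.
Overall: 6 × 1.75 × 3 = 31.5.

31.5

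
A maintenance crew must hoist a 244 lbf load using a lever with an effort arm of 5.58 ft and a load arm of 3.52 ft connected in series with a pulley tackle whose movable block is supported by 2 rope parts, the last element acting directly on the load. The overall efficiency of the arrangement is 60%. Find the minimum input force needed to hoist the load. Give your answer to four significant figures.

Lever MA = effort arm / load arm = 5.58/3.52 = 1.5852.
Block-and-tackle MA = number of supporting rope parts = 2.
Combined ideal MA = 1.5852 × 2 = 3.1705.
Actual MA = 3.1705 × 0.60 = 1.9023.
Effort = load / actual MA = 244 / 1.9023 = 128.27 lbf.

128.3 lbf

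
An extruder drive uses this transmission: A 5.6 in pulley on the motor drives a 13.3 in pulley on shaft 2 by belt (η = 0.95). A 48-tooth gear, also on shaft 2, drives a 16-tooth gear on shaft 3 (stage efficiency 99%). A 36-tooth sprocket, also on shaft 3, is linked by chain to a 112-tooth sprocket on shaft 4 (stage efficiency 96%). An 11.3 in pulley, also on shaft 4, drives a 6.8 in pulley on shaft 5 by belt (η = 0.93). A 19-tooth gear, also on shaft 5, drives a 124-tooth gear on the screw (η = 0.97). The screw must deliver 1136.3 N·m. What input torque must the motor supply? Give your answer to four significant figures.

144.2 N·m

Overall ratio R = 2.375 × 0.33333 × 3.1111 × 0.60177 × 6.5263 = 9.6729; overall efficiency η = 0.95 × 0.99 × 0.96 × 0.93 × 0.97 = 0.8145.
Input torque = output torque / (R × η) = 1136.3 / (9.6729 × 0.8145) = 144.23 N·m.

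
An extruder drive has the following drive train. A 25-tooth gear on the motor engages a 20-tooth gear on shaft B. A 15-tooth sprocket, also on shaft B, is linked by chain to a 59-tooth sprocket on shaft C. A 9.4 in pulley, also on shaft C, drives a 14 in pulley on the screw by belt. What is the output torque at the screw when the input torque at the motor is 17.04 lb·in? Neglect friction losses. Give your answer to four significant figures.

79.86 lb·in

Gear mesh: ratio = 20/25 = 0.8; torque at shaft B = 17.04 × 0.8 = 13.632 lb·in.
Chain: ratio = 59/15 = 3.9333; torque at shaft C = 13.632 × 3.9333 = 53.619 lb·in.
Belt: ratio = 14/9.4 = 1.4894; torque at the screw = 53.619 × 1.4894 = 79.858 lb·in.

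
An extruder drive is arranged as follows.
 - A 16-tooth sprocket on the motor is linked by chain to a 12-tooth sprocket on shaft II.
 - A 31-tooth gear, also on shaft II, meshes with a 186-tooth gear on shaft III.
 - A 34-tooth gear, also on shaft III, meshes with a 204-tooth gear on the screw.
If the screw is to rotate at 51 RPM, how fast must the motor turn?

Overall ratio R = 0.75 × 6 × 6 = 27.
Required input speed = output speed × R = 51 × 27 = 1377 RPM.

1377 RPM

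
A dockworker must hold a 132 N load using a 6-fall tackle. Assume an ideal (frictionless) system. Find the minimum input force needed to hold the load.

Block-and-tackle MA = number of supporting rope parts = 6.
Effort = load / MA = 132 / 6 = 22 N.

22 N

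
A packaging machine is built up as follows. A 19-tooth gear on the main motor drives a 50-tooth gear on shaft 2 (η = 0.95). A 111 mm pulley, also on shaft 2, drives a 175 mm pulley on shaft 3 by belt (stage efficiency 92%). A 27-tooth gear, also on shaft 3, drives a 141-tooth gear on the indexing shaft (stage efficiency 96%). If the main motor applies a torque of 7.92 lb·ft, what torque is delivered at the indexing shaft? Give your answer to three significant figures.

144 lb·ft

After the gear mesh (50/19): 7.92 × 2.6316 × 0.95 = 19.8 lb·ft
After the belt (175/111): 19.8 × 1.5766 × 0.92 = 28.719 lb·ft
After the gear mesh (141/27): 28.719 × 5.2222 × 0.96 = 143.98 lb·ft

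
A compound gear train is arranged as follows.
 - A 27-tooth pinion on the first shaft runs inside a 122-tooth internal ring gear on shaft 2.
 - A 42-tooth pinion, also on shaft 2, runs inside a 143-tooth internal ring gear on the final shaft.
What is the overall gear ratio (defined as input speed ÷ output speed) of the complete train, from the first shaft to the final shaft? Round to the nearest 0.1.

Each stage contributes driven/driver: internal gear 122/27 = 4.5185, internal gear 143/42 = 3.4048.
Overall: 4.5185 × 3.4048 = 15.384.

15.4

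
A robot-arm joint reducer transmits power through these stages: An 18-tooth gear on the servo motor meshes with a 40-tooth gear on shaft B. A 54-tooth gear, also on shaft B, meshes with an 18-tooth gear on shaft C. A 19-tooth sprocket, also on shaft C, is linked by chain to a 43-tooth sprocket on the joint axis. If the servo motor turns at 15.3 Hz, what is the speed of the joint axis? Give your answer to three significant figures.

the servo motor → shaft B (gear mesh, 40/18): 15.3 ÷ 2.2222 = 6.885 Hz
shaft B → shaft C (gear mesh, 18/54): 6.885 ÷ 0.33333 = 20.655 Hz
shaft C → the joint axis (chain, 43/19): 20.655 ÷ 2.2632 = 9.1266 Hz

9.13 Hz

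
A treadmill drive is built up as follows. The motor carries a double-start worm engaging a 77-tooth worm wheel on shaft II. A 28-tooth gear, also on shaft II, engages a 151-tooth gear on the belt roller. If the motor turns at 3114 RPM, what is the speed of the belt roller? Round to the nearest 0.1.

worm 77/2 = 38.5 → 3114/38.5 = 80.883 RPM
gear mesh 151/28 = 5.3929 → 80.883/5.3929 = 14.998 RPM

15.0 RPM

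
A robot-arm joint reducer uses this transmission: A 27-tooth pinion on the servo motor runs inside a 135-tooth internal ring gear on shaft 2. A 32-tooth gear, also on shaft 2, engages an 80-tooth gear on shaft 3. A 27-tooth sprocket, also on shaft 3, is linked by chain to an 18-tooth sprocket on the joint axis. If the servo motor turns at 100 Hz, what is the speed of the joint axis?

12 Hz

Internal gear: ratio = 135/27 = 5, so shaft 2 turns at 100 / 5 = 20 Hz.
Gear mesh: ratio = 80/32 = 2.5, so shaft 3 turns at 20 / 2.5 = 8 Hz.
Chain: ratio = 18/27 = 0.66667, so the joint axis turns at 8 / 0.66667 = 12 Hz.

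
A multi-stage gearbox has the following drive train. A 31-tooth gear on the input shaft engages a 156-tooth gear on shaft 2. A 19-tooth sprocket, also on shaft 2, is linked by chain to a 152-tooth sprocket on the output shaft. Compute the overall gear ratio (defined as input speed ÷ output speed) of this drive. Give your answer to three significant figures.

40.3

Each stage contributes driven/driver: gear mesh 156/31 = 5.0323, chain 152/19 = 8.
Overall: 5.0323 × 8 = 40.258.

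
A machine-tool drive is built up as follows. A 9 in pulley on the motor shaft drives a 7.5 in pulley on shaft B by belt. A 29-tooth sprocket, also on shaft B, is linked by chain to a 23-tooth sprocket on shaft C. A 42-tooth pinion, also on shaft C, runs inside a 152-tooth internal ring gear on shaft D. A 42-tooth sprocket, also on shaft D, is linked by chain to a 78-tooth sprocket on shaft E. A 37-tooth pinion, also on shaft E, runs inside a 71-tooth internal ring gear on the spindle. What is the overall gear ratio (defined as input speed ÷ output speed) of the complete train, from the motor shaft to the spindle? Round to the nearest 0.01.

Each stage contributes driven/driver: belt 7.5/9 = 0.83333, chain 23/29 = 0.7931, internal gear 152/42 = 3.619, chain 78/42 = 1.8571, internal gear 71/37 = 1.9189.
Overall: 0.83333 × 0.7931 × 3.619 × 1.8571 × 1.9189 = 8.524.

8.52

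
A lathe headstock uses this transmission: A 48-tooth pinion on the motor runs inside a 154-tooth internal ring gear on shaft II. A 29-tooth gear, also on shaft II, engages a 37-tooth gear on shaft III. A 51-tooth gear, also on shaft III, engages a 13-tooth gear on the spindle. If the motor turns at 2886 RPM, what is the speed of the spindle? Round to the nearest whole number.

internal gear 154/48 = 3.2083 → 2886/3.2083 = 899.53 RPM
gear mesh 37/29 = 1.2759 → 899.53/1.2759 = 705.04 RPM
gear mesh 13/51 = 0.2549 → 705.04/0.2549 = 2765.9 RPM

2766 RPM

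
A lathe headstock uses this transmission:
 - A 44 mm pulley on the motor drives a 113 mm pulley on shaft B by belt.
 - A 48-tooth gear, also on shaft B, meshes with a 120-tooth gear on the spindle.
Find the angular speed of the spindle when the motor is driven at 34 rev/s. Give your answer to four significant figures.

5.296 rev/s

Belt: ratio = 113/44 = 2.5682, so shaft B turns at 34 / 2.5682 = 13.239 rev/s.
Gear mesh: ratio = 120/48 = 2.5, so the spindle turns at 13.239 / 2.5 = 5.2956 rev/s.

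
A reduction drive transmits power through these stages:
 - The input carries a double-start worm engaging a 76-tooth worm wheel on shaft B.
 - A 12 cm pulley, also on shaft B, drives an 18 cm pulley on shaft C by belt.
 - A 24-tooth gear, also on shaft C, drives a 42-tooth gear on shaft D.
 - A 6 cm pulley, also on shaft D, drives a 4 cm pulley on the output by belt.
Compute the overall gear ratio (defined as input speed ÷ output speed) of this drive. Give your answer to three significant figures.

66.5

Each stage contributes driven/driver: worm 76/2 = 38, belt 18/12 = 1.5, gear mesh 42/24 = 1.75, belt 4/6 = 0.66667.
Overall: 38 × 1.5 × 1.75 × 0.66667 = 66.5.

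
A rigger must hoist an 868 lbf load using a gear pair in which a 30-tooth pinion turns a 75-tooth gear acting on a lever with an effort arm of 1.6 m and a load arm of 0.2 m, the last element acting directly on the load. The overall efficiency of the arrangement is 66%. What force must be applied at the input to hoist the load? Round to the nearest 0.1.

65.8 lbf

Gear pair MA = 75/30 = 2.5.
Lever MA = effort arm / load arm = 1.6/0.2 = 8.
Combined ideal MA = 2.5 × 8 = 20.
Actual MA = 20 × 0.66 = 13.2.
Effort = load / actual MA = 868 / 13.2 = 65.758 lbf.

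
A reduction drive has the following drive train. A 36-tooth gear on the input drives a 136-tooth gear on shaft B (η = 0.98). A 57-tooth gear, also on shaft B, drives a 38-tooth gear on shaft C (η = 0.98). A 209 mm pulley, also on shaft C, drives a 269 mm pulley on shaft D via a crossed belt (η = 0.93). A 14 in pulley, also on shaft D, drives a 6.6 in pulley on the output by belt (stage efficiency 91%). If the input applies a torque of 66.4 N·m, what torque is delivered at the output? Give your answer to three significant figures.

82.5 N·m

Gear mesh: ratio = 136/36 = 3.7778; torque at shaft B = 66.4 × 3.7778 × 0.98 = 245.83 N·m.
Gear mesh: ratio = 38/57 = 0.66667; torque at shaft C = 245.83 × 0.66667 × 0.98 = 160.61 N·m.
Belt: ratio = 269/209 = 1.2871; torque at shaft D = 160.61 × 1.2871 × 0.93 = 192.24 N·m.
Belt: ratio = 6.6/14 = 0.47143; torque at the output = 192.24 × 0.47143 × 0.91 = 82.473 N·m.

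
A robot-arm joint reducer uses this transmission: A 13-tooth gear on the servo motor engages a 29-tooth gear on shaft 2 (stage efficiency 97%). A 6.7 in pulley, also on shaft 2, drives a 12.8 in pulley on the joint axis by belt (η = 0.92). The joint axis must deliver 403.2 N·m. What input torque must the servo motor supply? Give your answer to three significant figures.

106 N·m

Overall ratio R = 2.2308 × 1.9104 = 4.2618; overall efficiency η = 0.97 × 0.92 = 0.8924.
Input torque = output torque / (R × η) = 403.2 / (4.2618 × 0.8924) = 106.02 N·m.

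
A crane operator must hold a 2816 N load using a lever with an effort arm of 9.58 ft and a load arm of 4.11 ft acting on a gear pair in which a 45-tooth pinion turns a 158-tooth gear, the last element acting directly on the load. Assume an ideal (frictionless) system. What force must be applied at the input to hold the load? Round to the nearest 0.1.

Lever MA = effort arm / load arm = 9.58/4.11 = 2.3309.
Gear pair MA = 158/45 = 3.5111.
Combined ideal MA = 2.3309 × 3.5111 = 8.184.
Effort = load / MA = 2816 / 8.184 = 344.08 N.

344.1 N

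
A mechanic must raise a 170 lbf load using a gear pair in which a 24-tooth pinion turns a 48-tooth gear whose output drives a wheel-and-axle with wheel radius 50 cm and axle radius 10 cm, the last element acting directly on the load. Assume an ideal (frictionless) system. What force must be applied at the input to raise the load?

17 lbf

Gear pair MA = 48/24 = 2.
Wheel-and-axle MA = R/r = 50/10 = 5.
Combined ideal MA = 2 × 5 = 10.
Effort = load / MA = 170 / 10 = 17 lbf.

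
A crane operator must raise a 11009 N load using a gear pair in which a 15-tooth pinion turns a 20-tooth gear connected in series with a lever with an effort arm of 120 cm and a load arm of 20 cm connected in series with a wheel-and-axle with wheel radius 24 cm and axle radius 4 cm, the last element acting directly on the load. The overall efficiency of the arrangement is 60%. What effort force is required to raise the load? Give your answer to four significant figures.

Gear pair MA = 20/15 = 1.3333.
Lever MA = effort arm / load arm = 120/20 = 6.
Wheel-and-axle MA = R/r = 24/4 = 6.
Combined ideal MA = 1.3333 × 6 × 6 = 48.
Actual MA = 48 × 0.60 = 28.8.
Effort = load / actual MA = 11009 / 28.8 = 382.26 N.

382.3 N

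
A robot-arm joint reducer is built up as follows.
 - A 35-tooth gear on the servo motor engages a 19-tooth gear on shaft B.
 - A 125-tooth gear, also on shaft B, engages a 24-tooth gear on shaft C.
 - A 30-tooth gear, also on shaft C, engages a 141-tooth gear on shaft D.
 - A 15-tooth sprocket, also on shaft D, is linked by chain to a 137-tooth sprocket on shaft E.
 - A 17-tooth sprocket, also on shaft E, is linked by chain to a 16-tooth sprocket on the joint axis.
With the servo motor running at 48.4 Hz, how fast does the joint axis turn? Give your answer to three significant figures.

11.5 Hz

the servo motor → shaft B (gear mesh, 19/35): 48.4 ÷ 0.54286 = 89.158 Hz
shaft B → shaft C (gear mesh, 24/125): 89.158 ÷ 0.192 = 464.36 Hz
shaft C → shaft D (gear mesh, 141/30): 464.36 ÷ 4.7 = 98.801 Hz
shaft D → shaft E (chain, 137/15): 98.801 ÷ 9.1333 = 10.818 Hz
shaft E → the joint axis (chain, 16/17): 10.818 ÷ 0.94118 = 11.494 Hz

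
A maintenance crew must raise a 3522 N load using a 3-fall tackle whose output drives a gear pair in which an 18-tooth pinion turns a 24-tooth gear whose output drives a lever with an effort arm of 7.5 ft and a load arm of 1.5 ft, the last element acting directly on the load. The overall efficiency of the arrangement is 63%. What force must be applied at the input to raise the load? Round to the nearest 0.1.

Block-and-tackle MA = number of supporting rope parts = 3.
Gear pair MA = 24/18 = 1.3333.
Lever MA = effort arm / load arm = 7.5/1.5 = 5.
Combined ideal MA = 3 × 1.3333 × 5 = 20.
Actual MA = 20 × 0.63 = 12.6.
Effort = load / actual MA = 3522 / 12.6 = 279.52 N.

279.5 N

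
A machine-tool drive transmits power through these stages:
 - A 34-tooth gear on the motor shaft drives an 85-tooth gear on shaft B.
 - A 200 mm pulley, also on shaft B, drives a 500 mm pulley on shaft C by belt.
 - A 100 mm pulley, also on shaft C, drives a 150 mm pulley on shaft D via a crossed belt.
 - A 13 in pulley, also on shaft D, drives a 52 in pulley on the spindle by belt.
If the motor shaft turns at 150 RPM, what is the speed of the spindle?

4 RPM

the motor shaft → shaft B (gear mesh, 85/34): 150 ÷ 2.5 = 60 RPM
shaft B → shaft C (belt, 500/200): 60 ÷ 2.5 = 24 RPM
shaft C → shaft D (belt, 150/100): 24 ÷ 1.5 = 16 RPM
shaft D → the spindle (belt, 52/13): 16 ÷ 4 = 4 RPM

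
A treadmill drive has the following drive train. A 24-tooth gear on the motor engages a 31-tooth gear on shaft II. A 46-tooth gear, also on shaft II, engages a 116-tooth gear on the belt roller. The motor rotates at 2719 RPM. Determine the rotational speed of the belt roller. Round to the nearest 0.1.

Gear mesh: ratio = 31/24 = 1.2917, so shaft II turns at 2719 / 1.2917 = 2105 RPM.
Gear mesh: ratio = 116/46 = 2.5217, so the belt roller turns at 2105 / 2.5217 = 834.75 RPM.

834.8 RPM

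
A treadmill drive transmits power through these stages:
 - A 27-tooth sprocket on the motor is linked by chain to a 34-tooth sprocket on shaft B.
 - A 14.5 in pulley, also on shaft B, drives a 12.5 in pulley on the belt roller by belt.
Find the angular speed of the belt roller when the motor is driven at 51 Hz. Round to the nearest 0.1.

chain 34/27 = 1.2593 → 51/1.2593 = 40.5 Hz
belt 12.5/14.5 = 0.86207 → 40.5/0.86207 = 46.98 Hz

47.0 Hz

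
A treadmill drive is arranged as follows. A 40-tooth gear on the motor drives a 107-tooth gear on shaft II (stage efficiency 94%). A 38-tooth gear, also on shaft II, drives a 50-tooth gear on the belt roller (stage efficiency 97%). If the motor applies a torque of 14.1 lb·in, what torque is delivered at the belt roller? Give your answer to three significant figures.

45.3 lb·in

Gear mesh: ratio = 107/40 = 2.675; torque at shaft II = 14.1 × 2.675 × 0.94 = 35.454 lb·in.
Gear mesh: ratio = 50/38 = 1.3158; torque at the belt roller = 35.454 × 1.3158 × 0.97 = 45.251 lb·in.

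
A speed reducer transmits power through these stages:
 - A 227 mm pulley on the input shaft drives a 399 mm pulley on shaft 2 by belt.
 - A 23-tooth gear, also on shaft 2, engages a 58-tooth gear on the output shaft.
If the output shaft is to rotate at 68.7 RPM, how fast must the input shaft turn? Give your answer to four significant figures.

Overall ratio R = 1.7577 × 2.5217 = 4.4325.
Required input speed = output speed × R = 68.7 × 4.4325 = 304.51 RPM.

304.5 RPM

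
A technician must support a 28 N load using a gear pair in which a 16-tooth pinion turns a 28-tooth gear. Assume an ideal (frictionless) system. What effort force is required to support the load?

16 N

Gear pair MA = 28/16 = 1.75.
Effort = load / MA = 28 / 1.75 = 16 N.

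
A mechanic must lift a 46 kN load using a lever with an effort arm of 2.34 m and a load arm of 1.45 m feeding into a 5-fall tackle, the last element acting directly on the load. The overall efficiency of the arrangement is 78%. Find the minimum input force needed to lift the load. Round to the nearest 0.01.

Lever MA = effort arm / load arm = 2.34/1.45 = 1.6138.
Block-and-tackle MA = number of supporting rope parts = 5.
Combined ideal MA = 1.6138 × 5 = 8.069.
Actual MA = 8.069 × 0.78 = 6.2938.
Effort = load / actual MA = 46 / 6.2938 = 7.3088 kN.

7.31 kN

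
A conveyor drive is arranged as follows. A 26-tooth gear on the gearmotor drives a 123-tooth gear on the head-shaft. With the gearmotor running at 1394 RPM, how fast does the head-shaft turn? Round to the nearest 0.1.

294.7 RPM

gear mesh 123/26 = 4.7308 → 1394/4.7308 = 294.67 RPM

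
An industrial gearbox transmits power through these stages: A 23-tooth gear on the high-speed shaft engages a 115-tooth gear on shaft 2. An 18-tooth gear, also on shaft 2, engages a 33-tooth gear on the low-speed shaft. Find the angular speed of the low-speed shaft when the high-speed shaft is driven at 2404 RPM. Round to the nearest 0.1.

262.3 RPM

Gear mesh: ratio = 115/23 = 5, so shaft 2 turns at 2404 / 5 = 480.8 RPM.
Gear mesh: ratio = 33/18 = 1.8333, so the low-speed shaft turns at 480.8 / 1.8333 = 262.25 RPM.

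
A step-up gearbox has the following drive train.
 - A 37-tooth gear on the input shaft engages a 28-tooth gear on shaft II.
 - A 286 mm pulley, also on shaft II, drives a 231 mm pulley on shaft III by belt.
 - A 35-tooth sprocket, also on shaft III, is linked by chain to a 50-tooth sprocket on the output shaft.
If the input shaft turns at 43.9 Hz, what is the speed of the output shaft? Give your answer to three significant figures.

50.3 Hz

gear mesh 28/37 = 0.75676 → 43.9/0.75676 = 58.011 Hz
belt 231/286 = 0.80769 → 58.011/0.80769 = 71.823 Hz
chain 50/35 = 1.4286 → 71.823/1.4286 = 50.276 Hz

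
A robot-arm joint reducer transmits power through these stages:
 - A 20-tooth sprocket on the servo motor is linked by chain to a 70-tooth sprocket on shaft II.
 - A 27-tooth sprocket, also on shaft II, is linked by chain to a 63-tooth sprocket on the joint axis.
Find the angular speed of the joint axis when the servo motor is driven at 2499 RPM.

Chain: ratio = 70/20 = 3.5, so shaft II turns at 2499 / 3.5 = 714 RPM.
Chain: ratio = 63/27 = 2.3333, so the joint axis turns at 714 / 2.3333 = 306 RPM.

306 RPM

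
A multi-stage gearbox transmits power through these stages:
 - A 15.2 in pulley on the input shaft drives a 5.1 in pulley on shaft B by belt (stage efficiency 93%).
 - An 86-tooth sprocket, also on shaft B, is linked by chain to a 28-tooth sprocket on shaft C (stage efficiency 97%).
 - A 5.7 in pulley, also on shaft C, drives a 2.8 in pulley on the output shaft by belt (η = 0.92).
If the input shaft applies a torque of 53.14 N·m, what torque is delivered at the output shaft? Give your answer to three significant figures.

2.37 N·m

Belt: ratio = 5.1/15.2 = 0.33553; torque at shaft B = 53.14 × 0.33553 × 0.93 = 16.582 N·m.
Chain: ratio = 28/86 = 0.32558; torque at shaft C = 16.582 × 0.32558 × 0.97 = 5.2368 N·m.
Belt: ratio = 2.8/5.7 = 0.49123; torque at the output shaft = 5.2368 × 0.49123 × 0.92 = 2.3666 N·m.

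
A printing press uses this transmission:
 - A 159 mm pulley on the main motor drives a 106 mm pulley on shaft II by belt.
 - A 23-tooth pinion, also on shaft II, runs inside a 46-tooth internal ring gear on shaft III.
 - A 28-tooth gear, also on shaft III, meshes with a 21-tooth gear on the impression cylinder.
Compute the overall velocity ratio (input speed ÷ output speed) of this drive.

1

Each stage contributes driven/driver: belt 106/159 = 0.66667, internal gear 46/23 = 2, gear mesh 21/28 = 0.75.
Overall: 0.66667 × 2 × 0.75 = 1.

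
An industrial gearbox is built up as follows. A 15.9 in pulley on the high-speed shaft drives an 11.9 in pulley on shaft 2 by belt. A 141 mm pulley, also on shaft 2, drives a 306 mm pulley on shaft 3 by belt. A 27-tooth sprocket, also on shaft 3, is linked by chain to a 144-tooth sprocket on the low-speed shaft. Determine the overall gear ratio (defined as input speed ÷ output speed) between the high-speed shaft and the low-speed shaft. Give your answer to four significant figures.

8.663

Each stage contributes driven/driver: belt 11.9/15.9 = 0.74843, belt 306/141 = 2.1702, chain 144/27 = 5.3333.
Overall: 0.74843 × 2.1702 × 5.3333 = 8.6627.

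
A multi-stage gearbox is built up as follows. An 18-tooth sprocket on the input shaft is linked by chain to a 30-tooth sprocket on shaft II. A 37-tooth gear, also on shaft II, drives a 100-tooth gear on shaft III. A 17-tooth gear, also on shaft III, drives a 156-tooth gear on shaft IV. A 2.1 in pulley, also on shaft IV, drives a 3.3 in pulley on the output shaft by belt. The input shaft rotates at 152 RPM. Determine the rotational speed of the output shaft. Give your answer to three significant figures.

the input shaft → shaft II (chain, 30/18): 152 ÷ 1.6667 = 91.2 RPM
shaft II → shaft III (gear mesh, 100/37): 91.2 ÷ 2.7027 = 33.744 RPM
shaft III → shaft IV (gear mesh, 156/17): 33.744 ÷ 9.1765 = 3.6772 RPM
shaft IV → the output shaft (belt, 3.3/2.1): 3.6772 ÷ 1.5714 = 2.3401 RPM

2.34 RPM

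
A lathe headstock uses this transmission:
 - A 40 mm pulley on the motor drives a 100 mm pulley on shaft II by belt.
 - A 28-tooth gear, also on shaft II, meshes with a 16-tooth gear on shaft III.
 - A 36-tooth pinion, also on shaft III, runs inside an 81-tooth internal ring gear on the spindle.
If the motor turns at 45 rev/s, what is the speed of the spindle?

Belt: ratio = 100/40 = 2.5, so shaft II turns at 45 / 2.5 = 18 rev/s.
Gear mesh: ratio = 16/28 = 0.57143, so shaft III turns at 18 / 0.57143 = 31.5 rev/s.
Internal gear: ratio = 81/36 = 2.25, so the spindle turns at 31.5 / 2.25 = 14 rev/s.

14 rev/s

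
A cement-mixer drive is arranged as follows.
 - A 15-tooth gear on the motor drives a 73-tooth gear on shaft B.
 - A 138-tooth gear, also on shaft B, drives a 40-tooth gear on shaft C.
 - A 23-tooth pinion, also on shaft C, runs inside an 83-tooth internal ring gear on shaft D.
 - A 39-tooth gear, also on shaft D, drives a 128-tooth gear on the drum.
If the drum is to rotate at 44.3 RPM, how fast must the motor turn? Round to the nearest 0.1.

740.1 RPM

Overall ratio R = 4.8667 × 0.28986 × 3.6087 × 3.2821 = 16.707.
Required input speed = output speed × R = 44.3 × 16.707 = 740.14 RPM.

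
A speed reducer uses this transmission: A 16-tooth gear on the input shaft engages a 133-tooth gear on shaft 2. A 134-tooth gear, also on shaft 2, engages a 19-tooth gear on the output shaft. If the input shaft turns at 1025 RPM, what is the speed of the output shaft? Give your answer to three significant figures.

870 RPM

Gear mesh: ratio = 133/16 = 8.3125, so shaft 2 turns at 1025 / 8.3125 = 123.31 RPM.
Gear mesh: ratio = 19/134 = 0.14179, so the output shaft turns at 123.31 / 0.14179 = 869.65 RPM.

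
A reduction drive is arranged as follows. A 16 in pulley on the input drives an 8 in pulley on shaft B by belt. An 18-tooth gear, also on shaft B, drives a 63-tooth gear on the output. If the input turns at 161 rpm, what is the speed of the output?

92 rpm

Belt: ratio = 8/16 = 0.5, so shaft B turns at 161 / 0.5 = 322 rpm.
Gear mesh: ratio = 63/18 = 3.5, so the output turns at 322 / 3.5 = 92 rpm.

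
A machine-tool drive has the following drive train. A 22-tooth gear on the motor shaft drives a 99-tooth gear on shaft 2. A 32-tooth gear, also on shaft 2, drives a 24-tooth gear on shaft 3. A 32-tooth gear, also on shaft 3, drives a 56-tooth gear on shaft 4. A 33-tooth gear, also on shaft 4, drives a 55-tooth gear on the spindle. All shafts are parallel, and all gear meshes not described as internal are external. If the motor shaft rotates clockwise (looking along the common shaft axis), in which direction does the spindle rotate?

clockwise

the motor shaft → shaft 2: external mesh, 1 reversal → CCW.
shaft 2 → shaft 3: external mesh, 1 reversal → CW.
shaft 3 → shaft 4: external mesh, 1 reversal → CCW.
shaft 4 → the spindle: external mesh, 1 reversal → CW.
4 reversals in total — an even number — so the spindle turns the same way as the motor shaft.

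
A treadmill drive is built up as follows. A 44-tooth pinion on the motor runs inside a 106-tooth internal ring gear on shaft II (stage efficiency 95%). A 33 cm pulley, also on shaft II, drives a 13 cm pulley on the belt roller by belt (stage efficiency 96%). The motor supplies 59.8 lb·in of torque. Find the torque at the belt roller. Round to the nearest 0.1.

internal gear 106/44 = 2.4091 → τ = 59.8·2.4091·0.95 = 136.86 lb·in
belt 13/33 = 0.39394 → τ = 136.86·0.39394·0.96 = 51.758 lb·in

51.8 lb·in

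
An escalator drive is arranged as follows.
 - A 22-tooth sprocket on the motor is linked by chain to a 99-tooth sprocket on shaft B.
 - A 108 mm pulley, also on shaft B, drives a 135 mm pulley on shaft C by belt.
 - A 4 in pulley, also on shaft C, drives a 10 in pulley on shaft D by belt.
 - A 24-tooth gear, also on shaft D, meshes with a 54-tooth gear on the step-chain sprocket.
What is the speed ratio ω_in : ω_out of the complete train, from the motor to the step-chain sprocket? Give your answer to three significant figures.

31.6

Each stage contributes driven/driver: chain 99/22 = 4.5, belt 135/108 = 1.25, belt 10/4 = 2.5, gear mesh 54/24 = 2.25.
Overall: 4.5 × 1.25 × 2.5 × 2.25 = 31.641.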